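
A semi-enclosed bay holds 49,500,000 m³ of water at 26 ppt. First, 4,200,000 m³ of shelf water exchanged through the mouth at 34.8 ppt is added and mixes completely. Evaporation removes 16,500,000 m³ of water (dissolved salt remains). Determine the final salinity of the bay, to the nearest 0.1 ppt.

After mixing: salt = 49,500,000×26 + 4,200,000×34.8 = 1,433,160,000; volume = 53,700,000 m³
After evaporation: salt unchanged = 1,433,160,000; volume = 53,700,000 − 16,500,000 = 37,200,000 m³
S = 1,433,160,000 / 37,200,000 = 38.5258 ppt

38.5 ppt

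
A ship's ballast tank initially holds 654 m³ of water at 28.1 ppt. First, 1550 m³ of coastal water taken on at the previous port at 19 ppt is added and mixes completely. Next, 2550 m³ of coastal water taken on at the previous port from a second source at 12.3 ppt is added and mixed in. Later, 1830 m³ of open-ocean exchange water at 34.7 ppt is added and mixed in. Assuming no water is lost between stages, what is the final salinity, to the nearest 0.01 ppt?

21.67 ppt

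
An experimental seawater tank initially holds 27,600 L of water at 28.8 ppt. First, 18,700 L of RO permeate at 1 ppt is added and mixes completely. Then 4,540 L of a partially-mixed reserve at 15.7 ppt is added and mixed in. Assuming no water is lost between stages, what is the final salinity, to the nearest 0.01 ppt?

17.40 ppt

Mass of salt is conserved:
Initial salt = 27,600×28.8 = 794,880
After stage 1: salt = 794,880 + 18,700×1 = 813,580; volume = 46,300 L; S = 17.572 ppt
After stage 2: salt = 813,580 + 4,540×15.7 = 884,858; volume = 50,840 L
S = 884,858 / 50,840 = 17.4048 ppt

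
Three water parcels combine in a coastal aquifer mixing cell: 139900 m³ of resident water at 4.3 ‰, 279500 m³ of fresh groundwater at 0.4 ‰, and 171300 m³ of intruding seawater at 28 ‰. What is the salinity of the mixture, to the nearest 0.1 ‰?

By conservation of dissolved salt,
salt = 139,900×4.3 + 279,500×0.4 + 171,300×28 = 601,570 + 111,800 + 4,796,400 = 5,509,770
volume = 139,900 + 279,500 + 171,300 = 590,700 m³
S = 5,509,770 / 590,700 = 9.328 ‰

9.3 ‰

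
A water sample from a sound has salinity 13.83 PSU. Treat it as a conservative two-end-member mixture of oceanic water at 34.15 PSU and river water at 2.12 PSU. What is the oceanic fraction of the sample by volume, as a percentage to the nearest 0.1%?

Let g be the oceanic fraction. Salt balance per unit volume:
g×34.15 + (1−g)×2.12 = 13.83
g = (13.83 − 2.12) / (34.15 − 2.12) = 11.71/32.03 = 0.3656

36.6%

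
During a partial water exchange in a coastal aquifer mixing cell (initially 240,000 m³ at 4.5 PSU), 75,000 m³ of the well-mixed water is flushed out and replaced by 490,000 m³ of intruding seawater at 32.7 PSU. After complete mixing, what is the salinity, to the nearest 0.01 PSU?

Remaining after removal: 165,000 m³ at 4.5 PSU (salt = 742,500)
After addition: salt = 742,500 + 490,000×32.7 = 16,765,500; volume = 655,000 m³
S = 16,765,500 / 655,000 = 25.5962 PSU

25.60 PSU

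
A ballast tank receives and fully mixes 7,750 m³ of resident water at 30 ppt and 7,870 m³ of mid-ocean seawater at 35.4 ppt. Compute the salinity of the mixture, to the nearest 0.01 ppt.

Mass of salt is conserved:
salt = 7,750×30 + 7,870×35.4 = 232,500 + 278,598 = 511,098
volume = 7,750 + 7,870 = 15,620 m³
S = 511,098 / 15,620 = 32.7207 ppt

32.72 ppt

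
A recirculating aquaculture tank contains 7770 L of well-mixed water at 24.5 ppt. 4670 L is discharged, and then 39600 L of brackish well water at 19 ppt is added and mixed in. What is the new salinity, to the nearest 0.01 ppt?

19.40 ppt

Remaining after removal: 3,100 L at 24.5 ppt (salt = 75,950)
After addition: salt = 75,950 + 39,600×19 = 828,350; volume = 42,700 L
S = 828,350 / 42,700 = 19.3993 ppt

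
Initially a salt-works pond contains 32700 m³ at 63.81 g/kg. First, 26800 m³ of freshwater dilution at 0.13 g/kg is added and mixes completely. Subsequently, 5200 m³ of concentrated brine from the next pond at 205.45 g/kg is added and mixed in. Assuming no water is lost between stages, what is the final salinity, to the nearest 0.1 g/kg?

48.8 g/kg

Weighted by volume,
Initial salt = 32,700×63.81 = 2,086,587
After stage 1: salt = 2,086,587 + 26,800×0.13 = 2,090,071; volume = 59,500 m³; S = 35.127 g/kg
After stage 2: salt = 2,090,071 + 5,200×205.45 = 3,158,411; volume = 64,700 m³
S = 3,158,411 / 64,700 = 48.8162 g/kg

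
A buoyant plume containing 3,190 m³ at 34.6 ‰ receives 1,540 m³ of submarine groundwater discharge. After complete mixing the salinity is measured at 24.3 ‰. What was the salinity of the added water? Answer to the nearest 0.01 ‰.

Salt balance: 3,190×34.6 + 1,540×S = 4,730×24.3
110,374 + 1,540·S = 114,939
S = (114,939 − 110,374) / 1,540 = 2.9643 ‰

2.96 ‰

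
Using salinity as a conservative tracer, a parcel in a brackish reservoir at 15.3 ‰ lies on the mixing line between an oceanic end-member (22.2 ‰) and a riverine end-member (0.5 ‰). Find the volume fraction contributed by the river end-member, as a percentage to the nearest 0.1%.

Let f be the freshwater fraction. Salt balance per unit volume:
f×0.5 + (1−f)×22.2 = 15.3
f = (22.2 − 15.3) / (22.2 − 0.5) = 6.9/21.7 = 0.318

31.8%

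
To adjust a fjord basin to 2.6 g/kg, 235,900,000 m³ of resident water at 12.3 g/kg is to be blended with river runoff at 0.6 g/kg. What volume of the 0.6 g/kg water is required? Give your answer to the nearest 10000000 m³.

Salt balance: 235,900,000×12.3 + V×0.6 = (235,900,000+V)×2.6
2,901,570,000 + 0.6V = 613,340,000 + 2.6V
2,288,230,000 = 2V
V = 1,144,115,000 m³

1140000000 m³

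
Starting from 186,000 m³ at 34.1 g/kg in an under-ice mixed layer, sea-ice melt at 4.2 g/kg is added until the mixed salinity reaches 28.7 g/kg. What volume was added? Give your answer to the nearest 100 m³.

41000 m³

Salt balance: 186,000×34.1 + V×4.2 = (186,000+V)×28.7
6,342,600 + 4.2V = 5,338,200 + 28.7V
1,004,400 = 24.5V
V = 40,995.92 m³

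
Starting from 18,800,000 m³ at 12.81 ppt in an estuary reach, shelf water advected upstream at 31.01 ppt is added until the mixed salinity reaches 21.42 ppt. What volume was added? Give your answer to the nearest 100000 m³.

16900000 m³

Salt balance: 18,800,000×12.81 + V×31.01 = (18,800,000+V)×21.42
240,828,000 + 31.01V = 402,696,000 + 21.42V
161,868,000 = 9.59V
V = 16,878,832.12 m³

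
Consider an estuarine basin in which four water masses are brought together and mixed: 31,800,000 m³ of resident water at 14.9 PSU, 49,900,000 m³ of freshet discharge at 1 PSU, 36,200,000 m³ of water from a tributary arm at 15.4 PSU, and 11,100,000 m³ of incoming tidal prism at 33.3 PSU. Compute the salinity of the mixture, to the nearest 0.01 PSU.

Weighted by volume,
salt = 31,800,000×14.9 + 49,900,000×1 + 36,200,000×15.4 + 11,100,000×33.3 = 473,820,000 + 49,900,000 + 557,480,000 + 369,630,000 = 1,450,830,000
volume = 31,800,000 + 49,900,000 + 36,200,000 + 11,100,000 = 129,000,000 m³
S = 1,450,830,000 / 129,000,000 = 11.2467 PSU

11.25 PSU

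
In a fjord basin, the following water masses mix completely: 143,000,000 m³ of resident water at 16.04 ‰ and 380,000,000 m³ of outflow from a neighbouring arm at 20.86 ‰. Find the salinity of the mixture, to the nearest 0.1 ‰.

19.5 ‰

By conservation of dissolved salt,
salt = 143,000,000×16.04 + 380,000,000×20.86 = 2,293,720,000 + 7,926,800,000 = 10,220,520,000
volume = 143,000,000 + 380,000,000 = 523,000,000 m³
S = 10,220,520,000 / 523,000,000 = 19.542 ‰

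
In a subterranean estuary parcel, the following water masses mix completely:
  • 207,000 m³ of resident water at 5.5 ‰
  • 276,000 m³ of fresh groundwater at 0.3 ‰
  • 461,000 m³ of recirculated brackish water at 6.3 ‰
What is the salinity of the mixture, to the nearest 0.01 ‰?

4.37 ‰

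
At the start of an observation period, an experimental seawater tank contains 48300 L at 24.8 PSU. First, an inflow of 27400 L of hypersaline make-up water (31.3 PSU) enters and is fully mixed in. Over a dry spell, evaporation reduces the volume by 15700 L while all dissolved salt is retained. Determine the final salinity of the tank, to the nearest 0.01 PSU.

After mixing: salt = 48,300×24.8 + 27,400×31.3 = 2,055,460; volume = 75,700 L
After evaporation: salt unchanged = 2,055,460; volume = 75,700 − 15,700 = 60,000 L
S = 2,055,460 / 60,000 = 34.2577 PSU

34.26 PSU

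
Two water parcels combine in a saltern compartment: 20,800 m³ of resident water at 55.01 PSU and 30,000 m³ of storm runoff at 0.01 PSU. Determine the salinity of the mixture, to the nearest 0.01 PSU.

Conserving salt mass:
salt = 20,800×55.01 + 30,000×0.01 = 1,144,208 + 300 = 1,144,508
volume = 20,800 + 30,000 = 50,800 m³
S = 1,144,508 / 50,800 = 22.5297 PSU

22.53 PSU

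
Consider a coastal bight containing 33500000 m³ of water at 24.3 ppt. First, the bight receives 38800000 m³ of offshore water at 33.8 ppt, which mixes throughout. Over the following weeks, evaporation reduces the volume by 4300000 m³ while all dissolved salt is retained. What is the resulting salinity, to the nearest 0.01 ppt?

31.26 ppt

After mixing: salt = 33,500,000×24.3 + 38,800,000×33.8 = 2,125,490,000; volume = 72,300,000 m³
After evaporation: salt unchanged = 2,125,490,000; volume = 72,300,000 − 4,300,000 = 68,000,000 m³
S = 2,125,490,000 / 68,000,000 = 31.2572 ppt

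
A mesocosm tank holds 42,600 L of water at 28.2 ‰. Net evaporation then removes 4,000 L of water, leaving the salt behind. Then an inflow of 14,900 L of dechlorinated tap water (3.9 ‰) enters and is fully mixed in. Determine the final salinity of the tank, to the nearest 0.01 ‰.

After evaporation: salt = 42,600×28.2 = 1,201,320; volume = 42,600 − 4,000 = 38,600 L
After mixing: salt = 1,201,320 + 14,900×3.9 = 1,259,430; volume = 38,600 + 14,900 = 53,500 L
S = 1,259,430 / 53,500 = 23.5407 ‰

23.54 ‰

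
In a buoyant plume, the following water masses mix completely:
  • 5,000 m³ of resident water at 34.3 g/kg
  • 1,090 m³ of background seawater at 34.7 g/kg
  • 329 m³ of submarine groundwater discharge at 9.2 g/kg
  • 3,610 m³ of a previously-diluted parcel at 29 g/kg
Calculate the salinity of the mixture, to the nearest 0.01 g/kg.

Conserving salt mass:
salt = 5,000×34.3 + 1,090×34.7 + 329×9.2 + 3,610×29 = 171,500 + 37,823 + 3,026.8 + 104,690 = 317,039.8
volume = 5,000 + 1,090 + 329 + 3,610 = 10,029 m³
S = 317,039.8 / 10,029 = 31.6123 g/kg

31.61 g/kg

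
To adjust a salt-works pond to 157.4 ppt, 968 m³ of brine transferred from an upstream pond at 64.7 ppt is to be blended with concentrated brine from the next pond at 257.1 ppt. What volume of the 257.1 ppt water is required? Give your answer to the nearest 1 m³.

Salt balance: 968×64.7 + V×257.1 = (968+V)×157.4
62,629.6 + 257.1V = 152,363.2 + 157.4V
89,733.6 = 99.7V
V = 900.04 m³

900 m³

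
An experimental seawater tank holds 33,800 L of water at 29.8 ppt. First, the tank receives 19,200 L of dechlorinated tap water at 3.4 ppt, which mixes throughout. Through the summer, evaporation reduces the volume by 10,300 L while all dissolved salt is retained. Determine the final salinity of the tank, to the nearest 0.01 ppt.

After mixing: salt = 33,800×29.8 + 19,200×3.4 = 1,072,520; volume = 53,000 L
After evaporation: salt unchanged = 1,072,520; volume = 53,000 − 10,300 = 42,700 L
S = 1,072,520 / 42,700 = 25.1176 ppt

25.12 ppt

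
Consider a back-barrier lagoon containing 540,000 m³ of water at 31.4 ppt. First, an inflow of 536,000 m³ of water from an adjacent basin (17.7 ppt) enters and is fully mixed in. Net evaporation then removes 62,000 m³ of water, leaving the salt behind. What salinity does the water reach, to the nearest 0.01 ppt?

26.08 ppt

After mixing: salt = 540,000×31.4 + 536,000×17.7 = 26,443,200; volume = 1,076,000 m³
After evaporation: salt unchanged = 26,443,200; volume = 1,076,000 − 62,000 = 1,014,000 m³
S = 26,443,200 / 1,014,000 = 26.0781 ppt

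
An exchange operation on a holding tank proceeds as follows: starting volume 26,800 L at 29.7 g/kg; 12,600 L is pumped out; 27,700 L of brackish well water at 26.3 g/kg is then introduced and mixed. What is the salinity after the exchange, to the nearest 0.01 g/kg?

27.45 g/kg

Remaining after removal: 14,200 L at 29.7 g/kg (salt = 421,740)
After addition: salt = 421,740 + 27,700×26.3 = 1,150,250; volume = 41,900 L
S = 1,150,250 / 41,900 = 27.4523 g/kg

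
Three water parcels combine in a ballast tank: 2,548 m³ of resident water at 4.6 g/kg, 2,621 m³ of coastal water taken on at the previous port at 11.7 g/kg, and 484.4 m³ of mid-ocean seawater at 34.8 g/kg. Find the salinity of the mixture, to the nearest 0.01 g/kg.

Mass of salt is conserved:
salt = 2,548×4.6 + 2,621×11.7 + 484.4×34.8 = 11,720.8 + 30,665.7 + 16,857.12 = 59,243.62
volume = 2,548 + 2,621 + 484.4 = 5,653.4 m³
S = 59,243.62 / 5,653.4 = 10.4793 g/kg

10.48 g/kg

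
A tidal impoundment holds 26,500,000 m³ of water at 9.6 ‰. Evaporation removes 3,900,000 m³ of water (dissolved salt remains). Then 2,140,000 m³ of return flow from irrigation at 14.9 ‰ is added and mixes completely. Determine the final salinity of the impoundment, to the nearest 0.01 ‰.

After evaporation: salt = 26,500,000×9.6 = 254,400,000; volume = 26,500,000 − 3,900,000 = 22,600,000 m³
After mixing: salt = 254,400,000 + 2,140,000×14.9 = 286,286,000; volume = 22,600,000 + 2,140,000 = 24,740,000 m³
S = 286,286,000 / 24,740,000 = 11.5718 ‰

11.57 ‰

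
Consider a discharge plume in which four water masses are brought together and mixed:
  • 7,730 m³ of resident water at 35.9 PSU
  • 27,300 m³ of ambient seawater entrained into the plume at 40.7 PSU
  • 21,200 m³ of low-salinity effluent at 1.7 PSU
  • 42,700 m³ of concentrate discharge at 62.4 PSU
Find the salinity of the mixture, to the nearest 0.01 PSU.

41.33 PSU

By conservation of dissolved salt,
salt = 7,730×35.9 + 27,300×40.7 + 21,200×1.7 + 42,700×62.4 = 277,507 + 1,111,110 + 36,040 + 2,664,480 = 4,089,137
volume = 7,730 + 27,300 + 21,200 + 42,700 = 98,930 m³
S = 4,089,137 / 98,930 = 41.3336 PSU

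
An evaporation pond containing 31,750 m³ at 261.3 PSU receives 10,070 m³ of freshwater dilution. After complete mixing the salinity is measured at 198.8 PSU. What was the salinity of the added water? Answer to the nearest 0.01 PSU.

Salt balance: 31,750×261.3 + 10,070×S = 41,820×198.8
8,296,275 + 10,070·S = 8,313,816
S = (8,313,816 − 8,296,275) / 10,070 = 1.7419 PSU

1.74 PSU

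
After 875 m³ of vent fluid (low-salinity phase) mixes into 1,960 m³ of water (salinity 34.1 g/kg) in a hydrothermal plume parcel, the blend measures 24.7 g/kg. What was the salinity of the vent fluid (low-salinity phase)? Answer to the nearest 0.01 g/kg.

Salt balance: 1,960×34.1 + 875×S = 2,835×24.7
66,836 + 875·S = 70,024.5
S = (70,024.5 − 66,836) / 875 = 3.644 g/kg

3.64 g/kg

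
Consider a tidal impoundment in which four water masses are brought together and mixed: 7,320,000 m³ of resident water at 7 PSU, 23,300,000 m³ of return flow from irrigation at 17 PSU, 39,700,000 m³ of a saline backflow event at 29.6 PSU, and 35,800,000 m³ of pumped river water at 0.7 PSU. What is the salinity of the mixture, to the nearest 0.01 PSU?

Mass of salt is conserved:
salt = 7,320,000×7 + 23,300,000×17 + 39,700,000×29.6 + 35,800,000×0.7 = 51,240,000 + 396,100,000 + 1,175,120,000 + 25,060,000 = 1,647,520,000
volume = 7,320,000 + 23,300,000 + 39,700,000 + 35,800,000 = 106,120,000 m³
S = 1,647,520,000 / 106,120,000 = 15.5251 PSU

15.53 PSU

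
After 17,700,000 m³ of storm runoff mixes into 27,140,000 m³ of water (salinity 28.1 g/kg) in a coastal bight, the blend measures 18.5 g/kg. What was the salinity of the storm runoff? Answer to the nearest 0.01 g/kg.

Salt balance: 27,140,000×28.1 + 17,700,000×S = 44,840,000×18.5
762,634,000 + 17,700,000·S = 829,540,000
S = (829,540,000 − 762,634,000) / 17,700,000 = 3.78 g/kg

3.78 g/kg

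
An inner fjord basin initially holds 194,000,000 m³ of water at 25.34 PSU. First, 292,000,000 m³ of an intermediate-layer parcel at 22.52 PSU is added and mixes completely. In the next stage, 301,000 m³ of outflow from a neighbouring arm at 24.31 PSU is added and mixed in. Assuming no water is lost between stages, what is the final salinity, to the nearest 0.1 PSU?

23.6 PSU

Conserving salt mass:
Initial salt = 194,000,000×25.34 = 4,915,960,000
After stage 1: salt = 4,915,960,000 + 292,000,000×22.52 = 11,491,800,000; volume = 486,000,000 m³; S = 23.646 PSU
After stage 2: salt = 11,491,800,000 + 301,000×24.31 = 11,499,117,310; volume = 486,301,000 m³
S = 11,499,117,310 / 486,301,000 = 23.6461 PSU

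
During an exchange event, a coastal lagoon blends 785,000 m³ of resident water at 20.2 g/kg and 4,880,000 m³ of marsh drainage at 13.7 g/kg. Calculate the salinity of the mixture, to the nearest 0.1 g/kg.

By conservation of dissolved salt,
salt = 785,000×20.2 + 4,880,000×13.7 = 15,857,000 + 66,856,000 = 82,713,000
volume = 785,000 + 4,880,000 = 5,665,000 m³
S = 82,713,000 / 5,665,000 = 14.601 g/kg

14.6 g/kg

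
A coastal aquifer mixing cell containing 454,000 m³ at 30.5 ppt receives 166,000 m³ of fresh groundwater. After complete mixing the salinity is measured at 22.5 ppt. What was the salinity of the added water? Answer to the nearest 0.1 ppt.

Salt balance: 454,000×30.5 + 166,000×S = 620,000×22.5
13,847,000 + 166,000·S = 13,950,000
S = (13,950,000 − 13,847,000) / 166,000 = 0.6205 ppt

0.6 ppt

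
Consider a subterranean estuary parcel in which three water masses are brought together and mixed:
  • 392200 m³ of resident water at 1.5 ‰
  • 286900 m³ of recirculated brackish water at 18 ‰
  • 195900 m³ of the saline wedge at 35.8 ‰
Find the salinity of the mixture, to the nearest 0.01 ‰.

14.59 ‰

By conservation of dissolved salt,
salt = 392,200×1.5 + 286,900×18 + 195,900×35.8 = 588,300 + 5,164,200 + 7,013,220 = 12,765,720
volume = 392,200 + 286,900 + 195,900 = 875,000 m³
S = 12,765,720 / 875,000 = 14.5894 ‰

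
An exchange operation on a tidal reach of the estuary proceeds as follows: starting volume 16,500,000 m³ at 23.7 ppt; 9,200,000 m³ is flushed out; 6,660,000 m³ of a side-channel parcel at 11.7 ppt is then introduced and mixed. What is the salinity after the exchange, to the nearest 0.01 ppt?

Remaining after removal: 7,300,000 m³ at 23.7 ppt (salt = 173,010,000)
After addition: salt = 173,010,000 + 6,660,000×11.7 = 250,932,000; volume = 13,960,000 m³
S = 250,932,000 / 13,960,000 = 17.9751 ppt

17.98 ppt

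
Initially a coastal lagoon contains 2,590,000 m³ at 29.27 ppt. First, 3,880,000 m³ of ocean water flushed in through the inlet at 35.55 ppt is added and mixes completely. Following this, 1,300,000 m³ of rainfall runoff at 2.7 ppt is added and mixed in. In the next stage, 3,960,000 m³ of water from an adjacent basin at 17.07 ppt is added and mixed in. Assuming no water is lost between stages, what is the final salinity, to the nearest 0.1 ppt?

Conserving salt mass:
Initial salt = 2,590,000×29.27 = 75,809,300
After stage 1: salt = 75,809,300 + 3,880,000×35.55 = 213,743,300; volume = 6,470,000 m³; S = 33.036 ppt
After stage 2: salt = 213,743,300 + 1,300,000×2.7 = 217,253,300; volume = 7,770,000 m³; S = 27.961 ppt
After stage 3: salt = 217,253,300 + 3,960,000×17.07 = 284,850,500; volume = 11,730,000 m³
S = 284,850,500 / 11,730,000 = 24.2839 ppt

24.3 ppt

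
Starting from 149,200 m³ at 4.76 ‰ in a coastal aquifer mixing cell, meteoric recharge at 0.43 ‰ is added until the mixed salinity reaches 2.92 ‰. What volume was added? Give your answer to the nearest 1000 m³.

Salt balance: 149,200×4.76 + V×0.43 = (149,200+V)×2.92
710,192 + 0.43V = 435,664 + 2.92V
274,528 = 2.49V
V = 110,252.21 m³

110000 m³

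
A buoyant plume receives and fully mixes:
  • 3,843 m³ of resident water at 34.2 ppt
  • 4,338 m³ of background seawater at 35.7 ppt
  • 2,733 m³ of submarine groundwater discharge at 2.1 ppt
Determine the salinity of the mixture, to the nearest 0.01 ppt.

26.76 ppt

Weighted by volume,
salt = 3,843×34.2 + 4,338×35.7 + 2,733×2.1 = 131,430.6 + 154,866.6 + 5,739.3 = 292,036.5
volume = 3,843 + 4,338 + 2,733 = 10,914 m³
S = 292,036.5 / 10,914 = 26.758 ppt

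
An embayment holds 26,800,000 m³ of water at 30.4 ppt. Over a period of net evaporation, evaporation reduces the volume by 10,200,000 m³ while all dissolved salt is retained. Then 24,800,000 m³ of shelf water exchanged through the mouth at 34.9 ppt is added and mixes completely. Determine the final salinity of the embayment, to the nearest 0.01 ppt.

40.59 ppt

After evaporation: salt = 26,800,000×30.4 = 814,720,000; volume = 26,800,000 − 10,200,000 = 16,600,000 m³
After mixing: salt = 814,720,000 + 24,800,000×34.9 = 1,680,240,000; volume = 16,600,000 + 24,800,000 = 41,400,000 m³
S = 1,680,240,000 / 41,400,000 = 40.5855 ppt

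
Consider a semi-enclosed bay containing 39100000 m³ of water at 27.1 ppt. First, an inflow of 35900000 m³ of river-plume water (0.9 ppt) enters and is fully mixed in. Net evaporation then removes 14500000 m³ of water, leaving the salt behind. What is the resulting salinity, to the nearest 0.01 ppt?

18.05 ppt

After mixing: salt = 39,100,000×27.1 + 35,900,000×0.9 = 1,091,920,000; volume = 75,000,000 m³
After evaporation: salt unchanged = 1,091,920,000; volume = 75,000,000 − 14,500,000 = 60,500,000 m³
S = 1,091,920,000 / 60,500,000 = 18.0483 ppt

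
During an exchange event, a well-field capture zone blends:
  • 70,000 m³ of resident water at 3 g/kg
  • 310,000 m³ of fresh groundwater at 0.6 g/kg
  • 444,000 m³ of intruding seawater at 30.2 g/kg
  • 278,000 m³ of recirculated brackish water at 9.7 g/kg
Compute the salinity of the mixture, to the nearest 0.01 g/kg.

Salt balance:
salt = 70,000×3 + 310,000×0.6 + 444,000×30.2 + 278,000×9.7 = 210,000 + 186,000 + 13,408,800 + 2,696,600 = 16,501,400
volume = 70,000 + 310,000 + 444,000 + 278,000 = 1,102,000 m³
S = 16,501,400 / 1,102,000 = 14.974 g/kg

14.97 g/kg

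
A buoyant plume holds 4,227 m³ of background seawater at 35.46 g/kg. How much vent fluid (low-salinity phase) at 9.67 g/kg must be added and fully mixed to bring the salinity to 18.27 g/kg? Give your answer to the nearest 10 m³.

8450 m³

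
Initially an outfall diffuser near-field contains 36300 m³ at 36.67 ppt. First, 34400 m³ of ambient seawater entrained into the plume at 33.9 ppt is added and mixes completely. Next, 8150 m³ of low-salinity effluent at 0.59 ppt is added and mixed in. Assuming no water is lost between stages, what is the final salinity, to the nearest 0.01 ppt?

Mass of salt is conserved:
Initial salt = 36,300×36.67 = 1,331,121
After stage 1: salt = 1,331,121 + 34,400×33.9 = 2,497,281; volume = 70,700 m³; S = 35.322 ppt
After stage 2: salt = 2,497,281 + 8,150×0.59 = 2,502,089.5; volume = 78,850 m³
S = 2,502,089.5 / 78,850 = 31.7323 ppt

31.73 ppt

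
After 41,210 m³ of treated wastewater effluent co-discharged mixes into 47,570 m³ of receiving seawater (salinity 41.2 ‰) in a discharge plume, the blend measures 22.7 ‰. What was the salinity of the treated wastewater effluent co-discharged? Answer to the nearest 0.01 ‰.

1.34 ‰

Salt balance: 47,570×41.2 + 41,210×S = 88,780×22.7
1,959,884 + 41,210·S = 2,015,306
S = (2,015,306 − 1,959,884) / 41,210 = 1.3449 ‰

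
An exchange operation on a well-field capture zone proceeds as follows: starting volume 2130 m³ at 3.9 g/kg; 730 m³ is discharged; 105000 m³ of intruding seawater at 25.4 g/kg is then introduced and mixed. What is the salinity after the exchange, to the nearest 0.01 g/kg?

Remaining after removal: 1,400 m³ at 3.9 g/kg (salt = 5,460)
After addition: salt = 5,460 + 105,000×25.4 = 2,672,460; volume = 106,400 m³
S = 2,672,460 / 106,400 = 25.1171 g/kg

25.12 g/kg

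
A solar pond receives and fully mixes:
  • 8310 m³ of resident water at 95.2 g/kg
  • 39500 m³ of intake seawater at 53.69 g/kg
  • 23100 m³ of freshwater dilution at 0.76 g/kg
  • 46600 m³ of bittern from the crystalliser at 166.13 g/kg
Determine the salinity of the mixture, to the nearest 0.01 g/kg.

90.81 g/kg

Weighted by volume,
salt = 8,310×95.2 + 39,500×53.69 + 23,100×0.76 + 46,600×166.13 = 791,112 + 2,120,755 + 17,556 + 7,741,658 = 10,671,081
volume = 8,310 + 39,500 + 23,100 + 46,600 = 117,510 m³
S = 10,671,081 / 117,510 = 90.81 g/kg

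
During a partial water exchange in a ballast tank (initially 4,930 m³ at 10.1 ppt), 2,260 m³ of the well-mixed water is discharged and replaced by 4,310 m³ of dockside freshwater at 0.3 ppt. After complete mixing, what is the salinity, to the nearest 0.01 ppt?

Remaining after removal: 2,670 m³ at 10.1 ppt (salt = 26,967)
After addition: salt = 26,967 + 4,310×0.3 = 28,260; volume = 6,980 m³
S = 28,260 / 6,980 = 4.0487 ppt

4.05 ppt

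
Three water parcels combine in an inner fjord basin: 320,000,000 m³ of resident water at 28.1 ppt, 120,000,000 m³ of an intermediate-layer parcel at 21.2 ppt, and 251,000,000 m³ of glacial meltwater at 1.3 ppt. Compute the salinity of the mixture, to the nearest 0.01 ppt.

17.17 ppt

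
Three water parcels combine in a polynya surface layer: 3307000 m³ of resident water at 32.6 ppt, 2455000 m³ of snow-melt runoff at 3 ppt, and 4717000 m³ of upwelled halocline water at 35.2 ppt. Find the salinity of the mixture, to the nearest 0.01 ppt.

26.84 ppt

Conserving salt mass:
salt = 3,307,000×32.6 + 2,455,000×3 + 4,717,000×35.2 = 107,808,200 + 7,365,000 + 166,038,400 = 281,211,600
volume = 3,307,000 + 2,455,000 + 4,717,000 = 10,479,000 m³
S = 281,211,600 / 10,479,000 = 26.8357 ppt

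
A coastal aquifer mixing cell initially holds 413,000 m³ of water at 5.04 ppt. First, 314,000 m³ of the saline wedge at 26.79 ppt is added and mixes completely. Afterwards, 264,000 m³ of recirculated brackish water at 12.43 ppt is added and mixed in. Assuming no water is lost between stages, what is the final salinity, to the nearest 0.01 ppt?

13.90 ppt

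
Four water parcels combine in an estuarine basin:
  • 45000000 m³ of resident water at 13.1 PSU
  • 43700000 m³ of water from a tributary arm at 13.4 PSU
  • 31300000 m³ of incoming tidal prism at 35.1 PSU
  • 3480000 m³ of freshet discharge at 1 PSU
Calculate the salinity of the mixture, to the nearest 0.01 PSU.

18.44 PSU

Total salt / total volume:
salt = 45,000,000×13.1 + 43,700,000×13.4 + 31,300,000×35.1 + 3,480,000×1 = 589,500,000 + 585,580,000 + 1,098,630,000 + 3,480,000 = 2,277,190,000
volume = 45,000,000 + 43,700,000 + 31,300,000 + 3,480,000 = 123,480,000 m³
S = 2,277,190,000 / 123,480,000 = 18.4418 PSU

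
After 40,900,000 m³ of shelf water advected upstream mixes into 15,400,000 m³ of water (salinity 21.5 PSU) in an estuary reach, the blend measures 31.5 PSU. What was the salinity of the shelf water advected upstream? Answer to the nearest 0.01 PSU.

Salt balance: 15,400,000×21.5 + 40,900,000×S = 56,300,000×31.5
331,100,000 + 40,900,000·S = 1,773,450,000
S = (1,773,450,000 − 331,100,000) / 40,900,000 = 35.2653 PSU

35.27 PSU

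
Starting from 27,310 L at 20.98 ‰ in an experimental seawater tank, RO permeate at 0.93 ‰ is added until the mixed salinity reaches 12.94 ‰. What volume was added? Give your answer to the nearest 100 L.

18300 L

Salt balance: 27,310×20.98 + V×0.93 = (27,310+V)×12.94
572,963.8 + 0.93V = 353,391.4 + 12.94V
219,572.4 = 12.01V
V = 18,282.46 L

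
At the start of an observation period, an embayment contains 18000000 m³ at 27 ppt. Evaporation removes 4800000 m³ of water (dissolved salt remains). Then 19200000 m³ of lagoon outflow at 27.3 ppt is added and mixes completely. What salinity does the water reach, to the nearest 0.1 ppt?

31.2 ppt

After evaporation: salt = 18,000,000×27 = 486,000,000; volume = 18,000,000 − 4,800,000 = 13,200,000 m³
After mixing: salt = 486,000,000 + 19,200,000×27.3 = 1,010,160,000; volume = 13,200,000 + 19,200,000 = 32,400,000 m³
S = 1,010,160,000 / 32,400,000 = 31.1778 ppt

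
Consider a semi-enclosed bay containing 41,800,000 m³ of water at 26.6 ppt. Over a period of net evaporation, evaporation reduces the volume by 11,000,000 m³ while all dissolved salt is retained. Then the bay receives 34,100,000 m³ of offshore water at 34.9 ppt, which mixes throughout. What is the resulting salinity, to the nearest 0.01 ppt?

After evaporation: salt = 41,800,000×26.6 = 1,111,880,000; volume = 41,800,000 − 11,000,000 = 30,800,000 m³
After mixing: salt = 1,111,880,000 + 34,100,000×34.9 = 2,301,970,000; volume = 30,800,000 + 34,100,000 = 64,900,000 m³
S = 2,301,970,000 / 64,900,000 = 35.4695 ppt

35.47 ppt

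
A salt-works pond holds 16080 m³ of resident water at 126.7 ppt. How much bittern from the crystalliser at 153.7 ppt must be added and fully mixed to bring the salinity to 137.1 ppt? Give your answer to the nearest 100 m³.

Salt balance: 16,080×126.7 + V×153.7 = (16,080+V)×137.1
2,037,336 + 153.7V = 2,204,568 + 137.1V
167,232 = 16.6V
V = 10,074.22 m³

10100 m³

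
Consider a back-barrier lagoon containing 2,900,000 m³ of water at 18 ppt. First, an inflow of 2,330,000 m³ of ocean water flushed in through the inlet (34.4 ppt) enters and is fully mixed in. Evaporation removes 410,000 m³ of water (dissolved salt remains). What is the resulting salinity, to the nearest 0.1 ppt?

27.5 ppt

After mixing: salt = 2,900,000×18 + 2,330,000×34.4 = 132,352,000; volume = 5,230,000 m³
After evaporation: salt unchanged = 132,352,000; volume = 5,230,000 − 410,000 = 4,820,000 m³
S = 132,352,000 / 4,820,000 = 27.4589 ppt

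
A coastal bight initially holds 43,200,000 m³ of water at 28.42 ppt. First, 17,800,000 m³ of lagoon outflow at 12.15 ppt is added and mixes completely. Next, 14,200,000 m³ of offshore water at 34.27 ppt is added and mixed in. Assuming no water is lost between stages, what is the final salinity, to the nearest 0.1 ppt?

25.7 ppt

Weighted by volume,
Initial salt = 43,200,000×28.42 = 1,227,744,000
After stage 1: salt = 1,227,744,000 + 17,800,000×12.15 = 1,444,014,000; volume = 61,000,000 m³; S = 23.672 ppt
After stage 2: salt = 1,444,014,000 + 14,200,000×34.27 = 1,930,648,000; volume = 75,200,000 m³
S = 1,930,648,000 / 75,200,000 = 25.6735 ppt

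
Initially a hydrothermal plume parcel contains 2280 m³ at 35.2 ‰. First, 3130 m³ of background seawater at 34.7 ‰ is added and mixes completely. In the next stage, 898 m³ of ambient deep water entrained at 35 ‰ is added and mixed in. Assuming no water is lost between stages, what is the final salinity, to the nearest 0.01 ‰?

By conservation of dissolved salt,
Initial salt = 2,280×35.2 = 80,256
After stage 1: salt = 80,256 + 3,130×34.7 = 188,867; volume = 5,410 m³; S = 34.911 ‰
After stage 2: salt = 188,867 + 898×35 = 220,297; volume = 6,308 m³
S = 220,297 / 6,308 = 34.9234 ‰

34.92 ‰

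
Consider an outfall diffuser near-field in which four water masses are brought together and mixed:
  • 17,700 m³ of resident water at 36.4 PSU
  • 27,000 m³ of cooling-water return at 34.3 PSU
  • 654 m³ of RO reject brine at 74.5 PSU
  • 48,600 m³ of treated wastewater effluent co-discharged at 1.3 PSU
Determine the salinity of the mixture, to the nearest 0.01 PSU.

17.91 PSU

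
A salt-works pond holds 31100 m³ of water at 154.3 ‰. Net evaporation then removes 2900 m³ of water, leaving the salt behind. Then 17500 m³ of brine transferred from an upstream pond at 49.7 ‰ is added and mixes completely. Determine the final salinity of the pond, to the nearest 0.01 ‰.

124.04 ‰

After evaporation: salt = 31,100×154.3 = 4,798,730; volume = 31,100 − 2,900 = 28,200 m³
After mixing: salt = 4,798,730 + 17,500×49.7 = 5,668,480; volume = 28,200 + 17,500 = 45,700 m³
S = 5,668,480 / 45,700 = 124.0368 ‰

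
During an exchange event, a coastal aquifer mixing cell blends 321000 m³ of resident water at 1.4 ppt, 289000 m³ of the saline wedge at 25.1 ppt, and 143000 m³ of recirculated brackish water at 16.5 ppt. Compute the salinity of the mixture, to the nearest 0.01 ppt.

Salt balance:
salt = 321,000×1.4 + 289,000×25.1 + 143,000×16.5 = 449,400 + 7,253,900 + 2,359,500 = 10,062,800
volume = 321,000 + 289,000 + 143,000 = 753,000 m³
S = 10,062,800 / 753,000 = 13.3636 ppt

13.36 ppt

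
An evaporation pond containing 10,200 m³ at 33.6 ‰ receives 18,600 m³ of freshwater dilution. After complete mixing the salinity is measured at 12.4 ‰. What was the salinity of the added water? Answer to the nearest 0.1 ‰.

Salt balance: 10,200×33.6 + 18,600×S = 28,800×12.4
342,720 + 18,600·S = 357,120
S = (357,120 − 342,720) / 18,600 = 0.7742 ‰

0.8 ‰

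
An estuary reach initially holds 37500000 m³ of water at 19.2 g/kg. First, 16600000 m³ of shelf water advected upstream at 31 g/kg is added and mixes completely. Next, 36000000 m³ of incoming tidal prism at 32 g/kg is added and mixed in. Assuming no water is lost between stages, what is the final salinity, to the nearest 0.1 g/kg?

By conservation of dissolved salt,
Initial salt = 37,500,000×19.2 = 720,000,000
After stage 1: salt = 720,000,000 + 16,600,000×31 = 1,234,600,000; volume = 54,100,000 m³; S = 22.821 g/kg
After stage 2: salt = 1,234,600,000 + 36,000,000×32 = 2,386,600,000; volume = 90,100,000 m³
S = 2,386,600,000 / 90,100,000 = 26.4883 g/kg

26.5 g/kg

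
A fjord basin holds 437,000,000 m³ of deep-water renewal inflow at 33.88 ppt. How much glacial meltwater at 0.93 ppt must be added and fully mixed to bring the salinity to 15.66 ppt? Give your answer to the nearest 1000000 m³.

541000000 m³

Salt balance: 437,000,000×33.88 + V×0.93 = (437,000,000+V)×15.66
14,805,560,000 + 0.93V = 6,843,420,000 + 15.66V
7,962,140,000 = 14.73V
V = 540,539,035.98 m³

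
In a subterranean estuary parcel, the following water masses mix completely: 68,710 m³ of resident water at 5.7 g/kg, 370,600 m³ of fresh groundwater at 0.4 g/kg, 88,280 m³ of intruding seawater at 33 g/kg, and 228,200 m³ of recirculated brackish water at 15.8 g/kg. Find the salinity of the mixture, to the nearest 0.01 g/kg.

Mass of salt is conserved:
salt = 68,710×5.7 + 370,600×0.4 + 88,280×33 + 228,200×15.8 = 391,647 + 148,240 + 2,913,240 + 3,605,560 = 7,058,687
volume = 68,710 + 370,600 + 88,280 + 228,200 = 755,790 m³
S = 7,058,687 / 755,790 = 9.3395 g/kg

9.34 g/kg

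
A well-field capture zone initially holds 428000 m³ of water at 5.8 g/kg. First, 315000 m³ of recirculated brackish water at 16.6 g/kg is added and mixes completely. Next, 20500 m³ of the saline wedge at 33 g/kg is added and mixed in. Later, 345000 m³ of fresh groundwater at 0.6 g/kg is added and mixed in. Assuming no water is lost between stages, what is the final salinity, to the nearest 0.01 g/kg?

7.75 g/kg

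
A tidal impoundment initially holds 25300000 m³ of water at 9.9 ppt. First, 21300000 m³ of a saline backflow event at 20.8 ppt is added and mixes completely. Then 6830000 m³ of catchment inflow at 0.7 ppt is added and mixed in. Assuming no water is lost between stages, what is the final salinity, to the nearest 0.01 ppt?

13.07 ppt

By conservation of dissolved salt,
Initial salt = 25,300,000×9.9 = 250,470,000
After stage 1: salt = 250,470,000 + 21,300,000×20.8 = 693,510,000; volume = 46,600,000 m³; S = 14.882 ppt
After stage 2: salt = 693,510,000 + 6,830,000×0.7 = 698,291,000; volume = 53,430,000 m³
S = 698,291,000 / 53,430,000 = 13.0693 ppt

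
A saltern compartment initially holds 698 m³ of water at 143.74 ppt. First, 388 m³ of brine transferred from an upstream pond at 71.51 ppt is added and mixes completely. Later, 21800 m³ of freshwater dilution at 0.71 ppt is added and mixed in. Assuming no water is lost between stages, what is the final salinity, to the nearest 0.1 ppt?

Mass of salt is conserved:
Initial salt = 698×143.74 = 100,330.52
After stage 1: salt = 100,330.52 + 388×71.51 = 128,076.4; volume = 1,086 m³; S = 117.934 ppt
After stage 2: salt = 128,076.4 + 21,800×0.71 = 143,554.4; volume = 22,886 m³
S = 143,554.4 / 22,886 = 6.2726 ppt

6.3 ppt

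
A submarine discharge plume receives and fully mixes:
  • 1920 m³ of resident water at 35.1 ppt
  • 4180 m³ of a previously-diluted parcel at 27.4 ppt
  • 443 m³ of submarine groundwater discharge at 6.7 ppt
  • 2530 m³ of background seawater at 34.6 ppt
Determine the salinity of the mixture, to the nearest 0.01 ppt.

30.03 ppt

By conservation of dissolved salt,
salt = 1,920×35.1 + 4,180×27.4 + 443×6.7 + 2,530×34.6 = 67,392 + 114,532 + 2,968.1 + 87,538 = 272,430.1
volume = 1,920 + 4,180 + 443 + 2,530 = 9,073 m³
S = 272,430.1 / 9,073 = 30.0265 ppt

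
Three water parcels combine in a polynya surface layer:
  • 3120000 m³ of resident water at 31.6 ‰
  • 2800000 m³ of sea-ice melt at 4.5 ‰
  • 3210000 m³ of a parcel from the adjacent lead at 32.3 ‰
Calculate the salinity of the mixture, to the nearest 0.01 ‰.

23.54 ‰

By conservation of dissolved salt,
salt = 3,120,000×31.6 + 2,800,000×4.5 + 3,210,000×32.3 = 98,592,000 + 12,600,000 + 103,683,000 = 214,875,000
volume = 3,120,000 + 2,800,000 + 3,210,000 = 9,130,000 m³
S = 214,875,000 / 9,130,000 = 23.535 ‰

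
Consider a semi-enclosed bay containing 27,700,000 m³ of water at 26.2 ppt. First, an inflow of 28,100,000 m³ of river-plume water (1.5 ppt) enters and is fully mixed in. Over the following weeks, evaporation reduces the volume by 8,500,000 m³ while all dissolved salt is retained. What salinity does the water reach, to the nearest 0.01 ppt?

16.23 ppt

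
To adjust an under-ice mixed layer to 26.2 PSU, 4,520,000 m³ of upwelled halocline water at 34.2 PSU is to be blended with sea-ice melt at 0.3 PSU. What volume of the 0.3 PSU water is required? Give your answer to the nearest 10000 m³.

1400000 m³

Salt balance: 4,520,000×34.2 + V×0.3 = (4,520,000+V)×26.2
154,584,000 + 0.3V = 118,424,000 + 26.2V
36,160,000 = 25.9V
V = 1,396,139 m³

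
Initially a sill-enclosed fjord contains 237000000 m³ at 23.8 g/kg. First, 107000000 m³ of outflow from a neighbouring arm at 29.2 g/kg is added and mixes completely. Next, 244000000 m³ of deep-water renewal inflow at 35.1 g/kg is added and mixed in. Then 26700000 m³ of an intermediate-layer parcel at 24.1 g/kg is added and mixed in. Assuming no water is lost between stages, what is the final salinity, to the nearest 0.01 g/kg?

29.24 g/kg

Weighted by volume,
Initial salt = 237,000,000×23.8 = 5,640,600,000
After stage 1: salt = 5,640,600,000 + 107,000,000×29.2 = 8,765,000,000; volume = 344,000,000 m³; S = 25.48 g/kg
After stage 2: salt = 8,765,000,000 + 244,000,000×35.1 = 17,329,400,000; volume = 588,000,000 m³; S = 29.472 g/kg
After stage 3: salt = 17,329,400,000 + 26,700,000×24.1 = 17,972,870,000; volume = 614,700,000 m³
S = 17,972,870,000 / 614,700,000 = 29.2384 g/kg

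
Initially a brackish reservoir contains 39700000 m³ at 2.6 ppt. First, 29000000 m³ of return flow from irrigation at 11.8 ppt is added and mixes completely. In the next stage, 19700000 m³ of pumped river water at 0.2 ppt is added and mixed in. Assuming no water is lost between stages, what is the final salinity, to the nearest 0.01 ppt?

5.08 ppt

Conserving salt mass:
Initial salt = 39,700,000×2.6 = 103,220,000
After stage 1: salt = 103,220,000 + 29,000,000×11.8 = 445,420,000; volume = 68,700,000 m³; S = 6.484 ppt
After stage 2: salt = 445,420,000 + 19,700,000×0.2 = 449,360,000; volume = 88,400,000 m³
S = 449,360,000 / 88,400,000 = 5.0833 ppt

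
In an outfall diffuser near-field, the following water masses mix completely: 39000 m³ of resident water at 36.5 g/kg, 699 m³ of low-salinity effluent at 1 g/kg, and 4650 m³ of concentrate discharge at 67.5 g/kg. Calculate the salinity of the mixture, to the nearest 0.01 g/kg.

39.19 g/kg

Salt balance:
salt = 39,000×36.5 + 699×1 + 4,650×67.5 = 1,423,500 + 699 + 313,875 = 1,738,074
volume = 39,000 + 699 + 4,650 = 44,349 m³
S = 1,738,074 / 44,349 = 39.1908 g/kg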